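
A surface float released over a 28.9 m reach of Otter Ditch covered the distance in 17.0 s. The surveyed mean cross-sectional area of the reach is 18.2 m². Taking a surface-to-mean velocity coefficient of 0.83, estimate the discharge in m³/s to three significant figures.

25.7 m³/s

v_surface = L / t̄ = 28.9 / 17 = 1.700 m/s
v_mean = 0.83 × 1.700 = 1.411 m/s
Q = A × v_mean = 18.2 × 1.411 = 25.68 m³/s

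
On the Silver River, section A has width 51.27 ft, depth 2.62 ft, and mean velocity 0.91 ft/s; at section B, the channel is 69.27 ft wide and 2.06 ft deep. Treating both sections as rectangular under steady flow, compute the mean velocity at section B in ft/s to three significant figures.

Q = A₁V₁ = (51.27×2.62) × 0.91 = 122.2 ft³/s
A₂ = 69.27 × 2.06 = 142.7 ft²
V₂ = Q/A₂ = 122.2/142.7 = 0.8566 ft/s

0.857 ft/s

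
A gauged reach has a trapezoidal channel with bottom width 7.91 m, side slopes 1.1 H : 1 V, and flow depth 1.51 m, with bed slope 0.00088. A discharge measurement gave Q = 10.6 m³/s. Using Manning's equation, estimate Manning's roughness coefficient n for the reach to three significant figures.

0.0448

A = (b + z·y)·y = (7.91 + 1.1×1.51)×1.51 = 14.45 m²
P = b + 2y√(1+z²) = 7.91 + 2×1.51×√(1+1.1²) = 12.40 m
R = A/P = 14.45/12.40 = 1.166 m
n = (1/Q)·A·R^(2/3)·S^(1/2) = (1/10.6) × 14.45 × 1.108 × 0.02966 = 0.04479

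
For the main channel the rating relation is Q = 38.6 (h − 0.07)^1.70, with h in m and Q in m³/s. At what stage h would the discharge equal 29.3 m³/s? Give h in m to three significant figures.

h − h₀ = (Q/C)^(1/b) = (29.3/38.6)^(1/1.70) = 0.8503 m
h = 0.07 + 0.8503 = 0.9203 m

0.920 m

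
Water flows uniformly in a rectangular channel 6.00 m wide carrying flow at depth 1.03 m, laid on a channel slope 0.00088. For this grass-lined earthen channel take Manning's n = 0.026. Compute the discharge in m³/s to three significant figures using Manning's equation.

A = b·y = 6.00 × 1.03 = 6.180 m²
P = b + 2y = 6.00 + 2×1.03 = 8.060 m
R = A/P = 6.180/8.060 = 0.7667 m
Q = (1/n)·A·R^(2/3)·S^(1/2) = (1/0.026) × 6.180 × 0.7667^(2/3) × 0.00088^(1/2) = 5.907 m³/s

5.91 m³/s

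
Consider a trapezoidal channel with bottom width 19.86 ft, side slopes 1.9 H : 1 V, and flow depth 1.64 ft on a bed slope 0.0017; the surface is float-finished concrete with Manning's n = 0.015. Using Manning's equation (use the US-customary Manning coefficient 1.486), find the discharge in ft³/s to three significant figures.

193 ft³/s

A = (b + z·y)·y = (19.86 + 1.9×1.64)×1.64 = 37.68 ft²
P = b + 2y√(1+z²) = 19.86 + 2×1.64×√(1+1.9²) = 26.90 ft
R = A/P = 37.68/26.90 = 1.401 ft
Q = (1.486/n)·A·R^(2/3)·S^(1/2) = (1.486/0.015) × 37.68 × 1.401^(2/3) × 0.0017^(1/2) = 192.7 ft³/s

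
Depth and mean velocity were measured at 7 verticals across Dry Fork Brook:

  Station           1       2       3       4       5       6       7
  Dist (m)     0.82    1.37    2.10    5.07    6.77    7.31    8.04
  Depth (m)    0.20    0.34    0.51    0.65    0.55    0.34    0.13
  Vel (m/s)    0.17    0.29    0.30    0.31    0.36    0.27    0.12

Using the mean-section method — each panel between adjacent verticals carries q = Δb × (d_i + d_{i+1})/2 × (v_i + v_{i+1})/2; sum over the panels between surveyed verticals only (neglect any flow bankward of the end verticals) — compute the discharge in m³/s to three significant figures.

1.10 m³/s

Panel 1-2: Δb = 0.55 m, d̄ = (0.20+0.34)/2 = 0.27, v̄ = (0.17+0.29)/2 = 0.23 → q = 0.55×0.27×0.23 = 0.03416 m³/s
Panel 2-3: Δb = 0.73 m, d̄ = (0.34+0.51)/2 = 0.425, v̄ = (0.29+0.30)/2 = 0.295 → q = 0.73×0.425×0.295 = 0.09152 m³/s
Panel 3-4: Δb = 2.97 m, d̄ = (0.51+0.65)/2 = 0.58, v̄ = (0.30+0.31)/2 = 0.305 → q = 2.97×0.58×0.305 = 0.5254 m³/s
Panel 4-5: Δb = 1.7 m, d̄ = (0.65+0.55)/2 = 0.6, v̄ = (0.31+0.36)/2 = 0.335 → q = 1.7×0.6×0.335 = 0.3417 m³/s
Panel 5-6: Δb = 0.54 m, d̄ = (0.55+0.34)/2 = 0.445, v̄ = (0.36+0.27)/2 = 0.315 → q = 0.54×0.445×0.315 = 0.07569 m³/s
Panel 6-7: Δb = 0.73 m, d̄ = (0.34+0.13)/2 = 0.235, v̄ = (0.27+0.12)/2 = 0.195 → q = 0.73×0.235×0.195 = 0.03345 m³/s
Q = Σ q = 1.102 m³/s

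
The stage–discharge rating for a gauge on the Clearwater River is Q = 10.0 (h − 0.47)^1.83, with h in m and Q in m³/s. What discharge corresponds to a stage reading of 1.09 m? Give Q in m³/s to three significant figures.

4.17 m³/s

Q = 10.0 × (1.09 − 0.47)^1.83 = 10.0 × 0.62^1.83 = 4.169 m³/s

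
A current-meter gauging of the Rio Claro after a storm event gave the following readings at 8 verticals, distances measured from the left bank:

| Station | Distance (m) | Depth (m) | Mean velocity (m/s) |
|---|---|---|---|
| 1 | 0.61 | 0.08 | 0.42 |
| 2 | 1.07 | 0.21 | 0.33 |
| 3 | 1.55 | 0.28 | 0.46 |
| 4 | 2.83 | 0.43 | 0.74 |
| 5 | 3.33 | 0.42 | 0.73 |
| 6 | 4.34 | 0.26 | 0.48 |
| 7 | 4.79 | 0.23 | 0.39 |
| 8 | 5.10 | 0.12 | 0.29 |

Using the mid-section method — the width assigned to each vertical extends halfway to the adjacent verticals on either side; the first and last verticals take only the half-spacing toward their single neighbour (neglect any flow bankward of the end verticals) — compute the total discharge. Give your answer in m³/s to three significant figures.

0.799 m³/s

w_1 = (1.07 − 0.61)/2 = 0.23 m; q_1 = 0.42 × 0.08 × 0.23 = 0.007728 m³/s
w_2 = (1.55 − 0.61)/2 = 0.47 m; q_2 = 0.33 × 0.21 × 0.47 = 0.03257 m³/s
w_3 = (2.83 − 1.07)/2 = 0.88 m; q_3 = 0.46 × 0.28 × 0.88 = 0.1133 m³/s
w_4 = (3.33 − 1.55)/2 = 0.89 m; q_4 = 0.74 × 0.43 × 0.89 = 0.2832 m³/s
w_5 = (4.34 − 2.83)/2 = 0.755 m; q_5 = 0.73 × 0.42 × 0.755 = 0.2315 m³/s
w_6 = (4.79 − 3.33)/2 = 0.73 m; q_6 = 0.48 × 0.26 × 0.73 = 0.09110 m³/s
w_7 = (5.10 − 4.34)/2 = 0.38 m; q_7 = 0.39 × 0.23 × 0.38 = 0.03409 m³/s
w_8 = (5.10 − 4.79)/2 = 0.155 m; q_8 = 0.29 × 0.12 × 0.155 = 0.005394 m³/s
Q = Σ qᵢ = 0.7989 m³/s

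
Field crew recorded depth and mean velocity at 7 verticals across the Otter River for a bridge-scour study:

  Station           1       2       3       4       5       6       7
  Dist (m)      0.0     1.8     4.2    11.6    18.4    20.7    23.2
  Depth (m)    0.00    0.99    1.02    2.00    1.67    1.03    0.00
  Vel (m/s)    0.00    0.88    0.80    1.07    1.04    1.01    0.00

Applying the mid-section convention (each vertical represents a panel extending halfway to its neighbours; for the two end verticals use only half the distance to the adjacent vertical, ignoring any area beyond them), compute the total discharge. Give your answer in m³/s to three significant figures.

31.4 m³/s

w_2 = (4.2 − 0.0)/2 = 2.1 m; q_2 = 0.88 × 0.99 × 2.1 = 1.830 m³/s
w_3 = (11.6 − 1.8)/2 = 4.9 m; q_3 = 0.80 × 1.02 × 4.9 = 3.998 m³/s
w_4 = (18.4 − 4.2)/2 = 7.1 m; q_4 = 1.07 × 2.00 × 7.1 = 15.19 m³/s
w_5 = (20.7 − 11.6)/2 = 4.55 m; q_5 = 1.04 × 1.67 × 4.55 = 7.902 m³/s
w_6 = (23.2 − 18.4)/2 = 2.4 m; q_6 = 1.01 × 1.03 × 2.4 = 2.497 m³/s
Stations 1, 7 contribute zero (depth or velocity is 0).
Q = Σ qᵢ = 31.42 m³/s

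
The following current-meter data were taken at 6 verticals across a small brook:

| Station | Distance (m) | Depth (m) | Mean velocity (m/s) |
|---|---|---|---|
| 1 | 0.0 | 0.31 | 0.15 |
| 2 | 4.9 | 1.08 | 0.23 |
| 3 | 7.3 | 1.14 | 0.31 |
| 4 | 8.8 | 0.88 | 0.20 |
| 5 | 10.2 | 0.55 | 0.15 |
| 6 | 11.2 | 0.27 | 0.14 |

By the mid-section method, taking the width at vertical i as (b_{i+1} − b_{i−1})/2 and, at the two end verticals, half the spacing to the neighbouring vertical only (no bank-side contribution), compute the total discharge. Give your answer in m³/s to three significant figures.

2.08 m³/s

w_1 = (4.9 − 0.0)/2 = 2.45 m; q_1 = 0.15 × 0.31 × 2.45 = 0.1139 m³/s
w_2 = (7.3 − 0.0)/2 = 3.65 m; q_2 = 0.23 × 1.08 × 3.65 = 0.9067 m³/s
w_3 = (8.8 − 4.9)/2 = 1.95 m; q_3 = 0.31 × 1.14 × 1.95 = 0.6891 m³/s
w_4 = (10.2 − 7.3)/2 = 1.45 m; q_4 = 0.20 × 0.88 × 1.45 = 0.2552 m³/s
w_5 = (11.2 − 8.8)/2 = 1.2 m; q_5 = 0.15 × 0.55 × 1.2 = 0.09900 m³/s
w_6 = (11.2 − 10.2)/2 = 0.5 m; q_6 = 0.14 × 0.27 × 0.5 = 0.01890 m³/s
Q = Σ qᵢ = 2.083 m³/s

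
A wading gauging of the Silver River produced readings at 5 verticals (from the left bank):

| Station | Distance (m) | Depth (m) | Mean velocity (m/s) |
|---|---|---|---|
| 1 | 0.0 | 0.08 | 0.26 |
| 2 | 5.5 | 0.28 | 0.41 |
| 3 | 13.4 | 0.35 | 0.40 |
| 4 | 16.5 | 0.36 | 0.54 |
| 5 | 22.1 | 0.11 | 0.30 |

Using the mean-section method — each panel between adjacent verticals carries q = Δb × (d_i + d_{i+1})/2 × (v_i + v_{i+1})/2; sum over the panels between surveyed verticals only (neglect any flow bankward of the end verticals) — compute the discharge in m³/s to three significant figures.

2.41 m³/s

Panel 1-2: Δb = 5.5 m, d̄ = (0.08+0.28)/2 = 0.18, v̄ = (0.26+0.41)/2 = 0.335 → q = 5.5×0.18×0.335 = 0.3317 m³/s
Panel 2-3: Δb = 7.9 m, d̄ = (0.28+0.35)/2 = 0.315, v̄ = (0.41+0.40)/2 = 0.405 → q = 7.9×0.315×0.405 = 1.008 m³/s
Panel 3-4: Δb = 3.1 m, d̄ = (0.35+0.36)/2 = 0.355, v̄ = (0.40+0.54)/2 = 0.47 → q = 3.1×0.355×0.47 = 0.5172 m³/s
Panel 4-5: Δb = 5.6 m, d̄ = (0.36+0.11)/2 = 0.235, v̄ = (0.54+0.30)/2 = 0.42 → q = 5.6×0.235×0.42 = 0.5527 m³/s
Q = Σ q = 2.409 m³/s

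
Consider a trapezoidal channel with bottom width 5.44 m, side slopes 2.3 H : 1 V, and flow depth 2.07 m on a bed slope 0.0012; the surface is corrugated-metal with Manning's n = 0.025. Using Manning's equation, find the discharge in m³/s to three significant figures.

A = (b + z·y)·y = (5.44 + 2.3×2.07)×2.07 = 21.12 m²
P = b + 2y√(1+z²) = 5.44 + 2×2.07×√(1+2.3²) = 15.82 m
R = A/P = 21.12/15.82 = 1.335 m
Q = (1/n)·A·R^(2/3)·S^(1/2) = (1/0.025) × 21.12 × 1.335^(2/3) × 0.0012^(1/2) = 35.47 m³/s

35.5 m³/s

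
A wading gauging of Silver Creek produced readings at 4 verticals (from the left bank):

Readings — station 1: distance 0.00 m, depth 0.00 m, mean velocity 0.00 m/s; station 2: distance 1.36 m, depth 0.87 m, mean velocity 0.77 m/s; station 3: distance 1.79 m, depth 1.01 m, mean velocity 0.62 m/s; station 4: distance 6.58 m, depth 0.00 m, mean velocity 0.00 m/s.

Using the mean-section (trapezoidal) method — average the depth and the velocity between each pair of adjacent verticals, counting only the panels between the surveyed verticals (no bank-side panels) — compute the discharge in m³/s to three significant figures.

Panel 1-2: Δb = 1.36 m, d̄ = (0.00+0.87)/2 = 0.435, v̄ = (0.00+0.77)/2 = 0.385 → q = 1.36×0.435×0.385 = 0.2278 m³/s
Panel 2-3: Δb = 0.43 m, d̄ = (0.87+1.01)/2 = 0.94, v̄ = (0.77+0.62)/2 = 0.695 → q = 0.43×0.94×0.695 = 0.2809 m³/s
Panel 3-4: Δb = 4.79 m, d̄ = (1.01+0.00)/2 = 0.505, v̄ = (0.62+0.00)/2 = 0.31 → q = 4.79×0.505×0.31 = 0.7499 m³/s
Q = Σ q = 1.259 m³/s

1.26 m³/s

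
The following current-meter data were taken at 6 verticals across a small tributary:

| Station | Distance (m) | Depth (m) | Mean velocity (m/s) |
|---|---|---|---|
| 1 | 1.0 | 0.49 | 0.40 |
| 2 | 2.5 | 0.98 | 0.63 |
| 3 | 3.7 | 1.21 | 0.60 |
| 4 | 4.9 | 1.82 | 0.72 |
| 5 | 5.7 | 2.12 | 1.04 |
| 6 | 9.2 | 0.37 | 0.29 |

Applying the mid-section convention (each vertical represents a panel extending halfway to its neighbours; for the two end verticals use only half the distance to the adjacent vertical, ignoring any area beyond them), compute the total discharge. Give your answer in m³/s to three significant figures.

8.09 m³/s

w_1 = (2.5 − 1.0)/2 = 0.75 m; q_1 = 0.40 × 0.49 × 0.75 = 0.1470 m³/s
w_2 = (3.7 − 1.0)/2 = 1.35 m; q_2 = 0.63 × 0.98 × 1.35 = 0.8335 m³/s
w_3 = (4.9 − 2.5)/2 = 1.2 m; q_3 = 0.60 × 1.21 × 1.2 = 0.8712 m³/s
w_4 = (5.7 − 3.7)/2 = 1 m; q_4 = 0.72 × 1.82 × 1 = 1.310 m³/s
w_5 = (9.2 − 4.9)/2 = 2.15 m; q_5 = 1.04 × 2.12 × 2.15 = 4.740 m³/s
w_6 = (9.2 − 5.7)/2 = 1.75 m; q_6 = 0.29 × 0.37 × 1.75 = 0.1878 m³/s
Q = Σ qᵢ = 8.090 m³/s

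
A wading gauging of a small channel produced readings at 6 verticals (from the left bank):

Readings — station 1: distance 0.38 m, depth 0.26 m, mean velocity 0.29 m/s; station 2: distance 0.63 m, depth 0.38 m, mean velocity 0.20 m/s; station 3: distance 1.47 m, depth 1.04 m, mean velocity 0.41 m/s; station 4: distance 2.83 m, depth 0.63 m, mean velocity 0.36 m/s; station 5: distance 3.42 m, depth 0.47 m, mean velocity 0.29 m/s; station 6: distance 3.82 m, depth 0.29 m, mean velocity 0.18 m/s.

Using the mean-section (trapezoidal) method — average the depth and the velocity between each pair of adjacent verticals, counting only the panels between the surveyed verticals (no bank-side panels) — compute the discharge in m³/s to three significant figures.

Panel 1-2: Δb = 0.25 m, d̄ = (0.26+0.38)/2 = 0.32, v̄ = (0.29+0.20)/2 = 0.245 → q = 0.25×0.32×0.245 = 0.01960 m³/s
Panel 2-3: Δb = 0.84 m, d̄ = (0.38+1.04)/2 = 0.71, v̄ = (0.20+0.41)/2 = 0.305 → q = 0.84×0.71×0.305 = 0.1819 m³/s
Panel 3-4: Δb = 1.36 m, d̄ = (1.04+0.63)/2 = 0.835, v̄ = (0.41+0.36)/2 = 0.385 → q = 1.36×0.835×0.385 = 0.4372 m³/s
Panel 4-5: Δb = 0.59 m, d̄ = (0.63+0.47)/2 = 0.55, v̄ = (0.36+0.29)/2 = 0.325 → q = 0.59×0.55×0.325 = 0.1055 m³/s
Panel 5-6: Δb = 0.4 m, d̄ = (0.47+0.29)/2 = 0.38, v̄ = (0.29+0.18)/2 = 0.235 → q = 0.4×0.38×0.235 = 0.03572 m³/s
Q = Σ q = 0.7799 m³/s

0.780 m³/s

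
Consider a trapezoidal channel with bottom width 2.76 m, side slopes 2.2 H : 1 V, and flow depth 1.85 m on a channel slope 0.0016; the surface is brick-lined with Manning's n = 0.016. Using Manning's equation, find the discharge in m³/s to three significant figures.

33.2 m³/s

A = (b + z·y)·y = (2.76 + 2.2×1.85)×1.85 = 12.64 m²
P = b + 2y√(1+z²) = 2.76 + 2×1.85×√(1+2.2²) = 11.70 m
R = A/P = 12.64/11.70 = 1.080 m
Q = (1/n)·A·R^(2/3)·S^(1/2) = (1/0.016) × 12.64 × 1.080^(2/3) × 0.0016^(1/2) = 33.25 m³/s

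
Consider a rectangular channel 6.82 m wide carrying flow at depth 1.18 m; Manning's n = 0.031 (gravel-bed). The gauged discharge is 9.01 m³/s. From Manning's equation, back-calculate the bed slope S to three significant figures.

0.00144

A = b·y = 6.82 × 1.18 = 8.048 m²
P = b + 2y = 6.82 + 2×1.18 = 9.180 m
R = A/P = 8.048/9.180 = 0.8766 m
S = (Q·n / (1·A·R^(2/3)))² = (9.01×0.031 / (1×8.048×0.9160))² = 0.001436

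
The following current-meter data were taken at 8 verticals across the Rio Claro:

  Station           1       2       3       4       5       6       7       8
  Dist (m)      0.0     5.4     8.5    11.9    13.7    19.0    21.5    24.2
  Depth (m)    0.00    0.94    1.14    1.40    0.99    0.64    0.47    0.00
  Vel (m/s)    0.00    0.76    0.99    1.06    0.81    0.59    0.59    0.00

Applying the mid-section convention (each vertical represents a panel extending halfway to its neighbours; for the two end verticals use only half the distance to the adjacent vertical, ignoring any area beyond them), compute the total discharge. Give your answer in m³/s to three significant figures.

15.6 m³/s

w_2 = (8.5 − 0.0)/2 = 4.25 m; q_2 = 0.76 × 0.94 × 4.25 = 3.036 m³/s
w_3 = (11.9 − 5.4)/2 = 3.25 m; q_3 = 0.99 × 1.14 × 3.25 = 3.668 m³/s
w_4 = (13.7 − 8.5)/2 = 2.6 m; q_4 = 1.06 × 1.40 × 2.6 = 3.858 m³/s
w_5 = (19.0 − 11.9)/2 = 3.55 m; q_5 = 0.81 × 0.99 × 3.55 = 2.847 m³/s
w_6 = (21.5 − 13.7)/2 = 3.9 m; q_6 = 0.59 × 0.64 × 3.9 = 1.473 m³/s
w_7 = (24.2 − 19.0)/2 = 2.6 m; q_7 = 0.59 × 0.47 × 2.6 = 0.7210 m³/s
Stations 1, 8 contribute zero (depth or velocity is 0).
Q = Σ qᵢ = 15.60 m³/s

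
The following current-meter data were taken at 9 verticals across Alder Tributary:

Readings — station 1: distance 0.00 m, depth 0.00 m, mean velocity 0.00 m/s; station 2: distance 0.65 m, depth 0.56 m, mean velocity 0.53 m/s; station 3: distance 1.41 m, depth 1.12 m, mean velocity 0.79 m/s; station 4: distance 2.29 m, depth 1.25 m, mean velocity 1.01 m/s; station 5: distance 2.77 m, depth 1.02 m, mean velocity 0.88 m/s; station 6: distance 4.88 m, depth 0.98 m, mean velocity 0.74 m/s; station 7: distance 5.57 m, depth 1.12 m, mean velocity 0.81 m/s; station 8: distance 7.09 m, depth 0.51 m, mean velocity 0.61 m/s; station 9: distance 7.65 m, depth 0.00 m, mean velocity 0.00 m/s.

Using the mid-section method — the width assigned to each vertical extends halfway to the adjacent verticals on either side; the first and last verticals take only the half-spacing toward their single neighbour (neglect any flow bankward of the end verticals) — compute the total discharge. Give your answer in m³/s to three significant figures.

5.30 m³/s

w_2 = (1.41 − 0.00)/2 = 0.705 m; q_2 = 0.53 × 0.56 × 0.705 = 0.2092 m³/s
w_3 = (2.29 − 0.65)/2 = 0.82 m; q_3 = 0.79 × 1.12 × 0.82 = 0.7255 m³/s
w_4 = (2.77 − 1.41)/2 = 0.68 m; q_4 = 1.01 × 1.25 × 0.68 = 0.8585 m³/s
w_5 = (4.88 − 2.29)/2 = 1.295 m; q_5 = 0.88 × 1.02 × 1.295 = 1.162 m³/s
w_6 = (5.57 − 2.77)/2 = 1.4 m; q_6 = 0.74 × 0.98 × 1.4 = 1.015 m³/s
w_7 = (7.09 − 4.88)/2 = 1.105 m; q_7 = 0.81 × 1.12 × 1.105 = 1.002 m³/s
w_8 = (7.65 − 5.57)/2 = 1.04 m; q_8 = 0.61 × 0.51 × 1.04 = 0.3235 m³/s
Stations 1, 9 contribute zero (depth or velocity is 0).
Q = Σ qᵢ = 5.297 m³/s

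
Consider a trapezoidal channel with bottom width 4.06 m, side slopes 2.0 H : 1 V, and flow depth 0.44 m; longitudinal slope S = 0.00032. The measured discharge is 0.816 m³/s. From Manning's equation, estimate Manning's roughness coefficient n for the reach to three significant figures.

0.0241

A = (b + z·y)·y = (4.06 + 2.0×0.44)×0.44 = 2.174 m²
P = b + 2y√(1+z²) = 4.06 + 2×0.44×√(1+2.0²) = 6.028 m
R = A/P = 2.174/6.028 = 0.3606 m
n = (1/Q)·A·R^(2/3)·S^(1/2) = (1/0.816) × 2.174 × 0.5066 × 0.01789 = 0.02414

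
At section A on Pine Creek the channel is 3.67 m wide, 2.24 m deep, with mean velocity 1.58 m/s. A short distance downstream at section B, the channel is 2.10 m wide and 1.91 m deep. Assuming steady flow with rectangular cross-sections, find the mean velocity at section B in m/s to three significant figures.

3.24 m/s

Q = A₁V₁ = (3.67×2.24) × 1.58 = 12.99 m³/s
A₂ = 2.10 × 1.91 = 4.011 m²
V₂ = Q/A₂ = 12.99/4.011 = 3.238 m/s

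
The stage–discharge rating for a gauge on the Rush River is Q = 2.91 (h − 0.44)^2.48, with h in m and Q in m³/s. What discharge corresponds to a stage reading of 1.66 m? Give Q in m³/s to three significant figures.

Q = 2.91 × (1.66 − 0.44)^2.48 = 2.91 × 1.22^2.48 = 4.765 m³/s

4.77 m³/s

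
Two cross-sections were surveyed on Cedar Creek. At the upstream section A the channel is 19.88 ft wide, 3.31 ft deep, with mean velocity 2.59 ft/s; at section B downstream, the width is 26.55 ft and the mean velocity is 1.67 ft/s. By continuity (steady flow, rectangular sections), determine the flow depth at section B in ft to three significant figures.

3.84 ft

Q = A₁V₁ = (19.88×3.31) × 2.59 = 170.4 ft³/s
d₂ = Q/(b₂ V₂) = 170.4/(26.55×1.67) = 3.844 ft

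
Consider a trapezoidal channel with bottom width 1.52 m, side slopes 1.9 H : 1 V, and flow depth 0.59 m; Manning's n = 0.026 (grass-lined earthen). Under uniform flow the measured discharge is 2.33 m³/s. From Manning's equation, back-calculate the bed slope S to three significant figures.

A = (b + z·y)·y = (1.52 + 1.9×0.59)×0.59 = 1.558 m²
P = b + 2y√(1+z²) = 1.52 + 2×0.59×√(1+1.9²) = 4.054 m
R = A/P = 1.558/4.054 = 0.3844 m
S = (Q·n / (1·A·R^(2/3)))² = (2.33×0.026 / (1×1.558×0.5287))² = 0.005408

0.00541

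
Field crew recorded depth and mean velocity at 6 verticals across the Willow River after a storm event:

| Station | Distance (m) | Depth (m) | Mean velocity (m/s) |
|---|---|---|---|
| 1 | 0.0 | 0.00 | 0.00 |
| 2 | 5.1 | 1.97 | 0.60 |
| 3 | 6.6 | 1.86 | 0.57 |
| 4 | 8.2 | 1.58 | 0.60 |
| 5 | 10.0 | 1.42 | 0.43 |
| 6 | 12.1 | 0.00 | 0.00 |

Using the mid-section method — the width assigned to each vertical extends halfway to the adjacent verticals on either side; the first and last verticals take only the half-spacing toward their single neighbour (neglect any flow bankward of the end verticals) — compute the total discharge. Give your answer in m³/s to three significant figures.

w_2 = (6.6 − 0.0)/2 = 3.3 m; q_2 = 0.60 × 1.97 × 3.3 = 3.901 m³/s
w_3 = (8.2 − 5.1)/2 = 1.55 m; q_3 = 0.57 × 1.86 × 1.55 = 1.643 m³/s
w_4 = (10.0 − 6.6)/2 = 1.7 m; q_4 = 0.60 × 1.58 × 1.7 = 1.612 m³/s
w_5 = (12.1 − 8.2)/2 = 1.95 m; q_5 = 0.43 × 1.42 × 1.95 = 1.191 m³/s
Stations 1, 6 contribute zero (depth or velocity is 0).
Q = Σ qᵢ = 8.346 m³/s

8.35 m³/s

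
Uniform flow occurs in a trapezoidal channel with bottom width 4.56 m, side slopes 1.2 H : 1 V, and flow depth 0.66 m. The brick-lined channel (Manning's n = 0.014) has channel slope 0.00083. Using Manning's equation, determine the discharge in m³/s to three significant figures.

4.78 m³/s

A = (b + z·y)·y = (4.56 + 1.2×0.66)×0.66 = 3.532 m²
P = b + 2y√(1+z²) = 4.56 + 2×0.66×√(1+1.2²) = 6.622 m
R = A/P = 3.532/6.622 = 0.5334 m
Q = (1/n)·A·R^(2/3)·S^(1/2) = (1/0.014) × 3.532 × 0.5334^(2/3) × 0.00083^(1/2) = 4.781 m³/s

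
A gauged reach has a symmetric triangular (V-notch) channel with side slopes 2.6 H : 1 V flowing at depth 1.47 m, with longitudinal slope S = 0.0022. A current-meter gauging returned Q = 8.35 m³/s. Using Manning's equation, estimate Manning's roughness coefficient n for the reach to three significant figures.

0.0245

A = z·y² = 2.6×1.47² = 5.618 m²
P = 2y√(1+z²) = 2×1.47×√(1+2.6²) = 8.190 m
R = A/P = 5.618/8.190 = 0.6860 m
n = (1/Q)·A·R^(2/3)·S^(1/2) = (1/8.35) × 5.618 × 0.7778 × 0.04690 = 0.02455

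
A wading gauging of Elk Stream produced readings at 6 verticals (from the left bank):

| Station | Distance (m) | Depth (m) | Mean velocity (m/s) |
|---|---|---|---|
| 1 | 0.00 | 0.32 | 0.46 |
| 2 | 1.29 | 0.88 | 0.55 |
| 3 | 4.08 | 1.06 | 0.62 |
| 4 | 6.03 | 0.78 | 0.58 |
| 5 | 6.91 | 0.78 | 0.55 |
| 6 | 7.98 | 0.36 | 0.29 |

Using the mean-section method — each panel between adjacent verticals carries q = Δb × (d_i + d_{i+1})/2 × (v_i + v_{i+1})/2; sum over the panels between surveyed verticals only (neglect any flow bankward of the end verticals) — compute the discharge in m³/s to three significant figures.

3.69 m³/s

Panel 1-2: Δb = 1.29 m, d̄ = (0.32+0.88)/2 = 0.6, v̄ = (0.46+0.55)/2 = 0.505 → q = 1.29×0.6×0.505 = 0.3909 m³/s
Panel 2-3: Δb = 2.79 m, d̄ = (0.88+1.06)/2 = 0.97, v̄ = (0.55+0.62)/2 = 0.585 → q = 2.79×0.97×0.585 = 1.583 m³/s
Panel 3-4: Δb = 1.95 m, d̄ = (1.06+0.78)/2 = 0.92, v̄ = (0.62+0.58)/2 = 0.6 → q = 1.95×0.92×0.6 = 1.076 m³/s
Panel 4-5: Δb = 0.88 m, d̄ = (0.78+0.78)/2 = 0.78, v̄ = (0.58+0.55)/2 = 0.565 → q = 0.88×0.78×0.565 = 0.3878 m³/s
Panel 5-6: Δb = 1.07 m, d̄ = (0.78+0.36)/2 = 0.57, v̄ = (0.55+0.29)/2 = 0.42 → q = 1.07×0.57×0.42 = 0.2562 m³/s
Q = Σ q = 3.694 m³/s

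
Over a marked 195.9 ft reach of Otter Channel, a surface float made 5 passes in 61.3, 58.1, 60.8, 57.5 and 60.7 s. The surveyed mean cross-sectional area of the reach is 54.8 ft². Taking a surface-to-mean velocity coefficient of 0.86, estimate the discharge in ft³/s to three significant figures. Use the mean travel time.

t̄ = (61.3 + 58.1 + 60.8 + 57.5 + 60.7) / 5 = 59.68 s
v_surface = L / t̄ = 195.9 / 59.68 = 3.283 ft/s
v_mean = 0.86 × 3.283 = 2.823 ft/s
Q = A × v_mean = 54.8 × 2.823 = 154.7 ft³/s

155 ft³/s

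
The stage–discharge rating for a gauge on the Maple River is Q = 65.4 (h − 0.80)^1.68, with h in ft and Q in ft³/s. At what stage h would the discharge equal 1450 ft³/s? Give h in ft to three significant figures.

h − h₀ = (Q/C)^(1/b) = (1450/65.4)^(1/1.68) = 6.325 ft
h = 0.80 + 6.325 = 7.125 ft

7.13 ft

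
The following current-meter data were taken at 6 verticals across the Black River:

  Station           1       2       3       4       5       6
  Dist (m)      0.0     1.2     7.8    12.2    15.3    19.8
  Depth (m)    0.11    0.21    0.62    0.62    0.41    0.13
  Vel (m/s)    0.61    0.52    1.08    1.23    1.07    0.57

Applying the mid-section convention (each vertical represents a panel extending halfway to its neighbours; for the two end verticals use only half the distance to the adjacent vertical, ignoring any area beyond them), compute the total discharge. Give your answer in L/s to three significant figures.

w_1 = (1.2 − 0.0)/2 = 0.6 m; q_1 = 0.61 × 0.11 × 0.6 = 0.04026 m³/s
w_2 = (7.8 − 0.0)/2 = 3.9 m; q_2 = 0.52 × 0.21 × 3.9 = 0.4259 m³/s
w_3 = (12.2 − 1.2)/2 = 5.5 m; q_3 = 1.08 × 0.62 × 5.5 = 3.683 m³/s
w_4 = (15.3 − 7.8)/2 = 3.75 m; q_4 = 1.23 × 0.62 × 3.75 = 2.860 m³/s
w_5 = (19.8 − 12.2)/2 = 3.8 m; q_5 = 1.07 × 0.41 × 3.8 = 1.667 m³/s
w_6 = (19.8 − 15.3)/2 = 2.25 m; q_6 = 0.57 × 0.13 × 2.25 = 0.1667 m³/s
Q = Σ qᵢ = 8.842 m³/s
= 8.842 × 1000 = 8842 L/s

8840 L/s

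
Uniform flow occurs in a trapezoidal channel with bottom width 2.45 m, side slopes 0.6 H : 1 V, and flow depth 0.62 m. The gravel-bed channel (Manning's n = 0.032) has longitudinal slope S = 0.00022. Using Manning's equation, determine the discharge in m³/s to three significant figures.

0.476 m³/s

A = (b + z·y)·y = (2.45 + 0.6×0.62)×0.62 = 1.750 m²
P = b + 2y√(1+z²) = 2.45 + 2×0.62×√(1+0.6²) = 3.896 m
R = A/P = 1.750/3.896 = 0.4491 m
Q = (1/n)·A·R^(2/3)·S^(1/2) = (1/0.032) × 1.750 × 0.4491^(2/3) × 0.00022^(1/2) = 0.4756 m³/s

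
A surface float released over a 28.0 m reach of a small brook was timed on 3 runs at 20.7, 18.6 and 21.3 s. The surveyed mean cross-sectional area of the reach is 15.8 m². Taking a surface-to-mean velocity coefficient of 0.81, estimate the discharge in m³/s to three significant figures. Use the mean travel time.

t̄ = (20.7 + 18.6 + 21.3) / 3 = 20.2 s
v_surface = L / t̄ = 28.0 / 20.2 = 1.386 m/s
v_mean = 0.81 × 1.386 = 1.123 m/s
Q = A × v_mean = 15.8 × 1.123 = 17.74 m³/s

17.7 m³/s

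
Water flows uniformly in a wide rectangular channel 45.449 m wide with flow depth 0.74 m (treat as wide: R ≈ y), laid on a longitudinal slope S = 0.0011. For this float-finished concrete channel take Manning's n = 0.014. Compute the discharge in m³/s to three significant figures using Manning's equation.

65.2 m³/s

A = b·y = 45.449 × 0.74 = 33.63 m²
Wide channel: R ≈ y = 0.74 m
Q = (1/n)·A·R^(2/3)·S^(1/2) = (1/0.014) × 33.63 × 0.7400^(2/3) × 0.0011^(1/2) = 65.18 m³/s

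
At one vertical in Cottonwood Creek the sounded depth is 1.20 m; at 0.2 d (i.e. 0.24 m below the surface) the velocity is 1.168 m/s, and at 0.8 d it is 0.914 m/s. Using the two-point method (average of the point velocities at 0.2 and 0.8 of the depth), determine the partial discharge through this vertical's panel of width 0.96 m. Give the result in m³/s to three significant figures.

1.20 m³/s

v̄ = (1.168 + 0.914) / 2 = 1.041 m/s
q = v̄ × d × w = 1.041 × 1.20 × 0.96 = 1.199 m³/s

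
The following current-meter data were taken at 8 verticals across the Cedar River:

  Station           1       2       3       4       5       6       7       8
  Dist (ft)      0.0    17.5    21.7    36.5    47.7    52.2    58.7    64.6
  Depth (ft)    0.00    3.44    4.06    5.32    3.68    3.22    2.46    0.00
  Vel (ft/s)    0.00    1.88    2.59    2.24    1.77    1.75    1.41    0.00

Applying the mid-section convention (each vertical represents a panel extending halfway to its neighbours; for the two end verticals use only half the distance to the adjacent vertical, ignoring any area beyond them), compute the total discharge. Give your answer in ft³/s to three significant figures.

429 ft³/s

w_2 = (21.7 − 0.0)/2 = 10.85 ft; q_2 = 1.88 × 3.44 × 10.85 = 70.17 ft³/s
w_3 = (36.5 − 17.5)/2 = 9.5 ft; q_3 = 2.59 × 4.06 × 9.5 = 99.90 ft³/s
w_4 = (47.7 − 21.7)/2 = 13 ft; q_4 = 2.24 × 5.32 × 13 = 154.9 ft³/s
w_5 = (52.2 − 36.5)/2 = 7.85 ft; q_5 = 1.77 × 3.68 × 7.85 = 51.13 ft³/s
w_6 = (58.7 − 47.7)/2 = 5.5 ft; q_6 = 1.75 × 3.22 × 5.5 = 30.99 ft³/s
w_7 = (64.6 − 52.2)/2 = 6.2 ft; q_7 = 1.41 × 2.46 × 6.2 = 21.51 ft³/s
Stations 1, 8 contribute zero (depth or velocity is 0).
Q = Σ qᵢ = 428.6 ft³/s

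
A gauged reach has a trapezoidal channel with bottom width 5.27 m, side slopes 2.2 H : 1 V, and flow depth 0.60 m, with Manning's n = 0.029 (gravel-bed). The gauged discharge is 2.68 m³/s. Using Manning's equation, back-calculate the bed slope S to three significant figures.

A = (b + z·y)·y = (5.27 + 2.2×0.60)×0.60 = 3.954 m²
P = b + 2y√(1+z²) = 5.27 + 2×0.60×√(1+2.2²) = 8.170 m
R = A/P = 3.954/8.170 = 0.4840 m
S = (Q·n / (1·A·R^(2/3)))² = (2.68×0.029 / (1×3.954×0.6164))² = 0.001017

0.00102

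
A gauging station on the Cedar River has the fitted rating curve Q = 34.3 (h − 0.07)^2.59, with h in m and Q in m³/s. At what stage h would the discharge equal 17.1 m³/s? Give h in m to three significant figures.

0.834 m

h − h₀ = (Q/C)^(1/b) = (17.1/34.3)^(1/2.59) = 0.7643 m
h = 0.07 + 0.7643 = 0.8343 m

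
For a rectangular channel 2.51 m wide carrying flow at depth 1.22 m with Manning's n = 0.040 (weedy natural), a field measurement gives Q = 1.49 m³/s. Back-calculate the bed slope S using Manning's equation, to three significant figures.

A = b·y = 2.51 × 1.22 = 3.062 m²
P = b + 2y = 2.51 + 2×1.22 = 4.950 m
R = A/P = 3.062/4.950 = 0.6186 m
S = (Q·n / (1·A·R^(2/3)))² = (1.49×0.040 / (1×3.062×0.7260))² = 0.0007187

0.000719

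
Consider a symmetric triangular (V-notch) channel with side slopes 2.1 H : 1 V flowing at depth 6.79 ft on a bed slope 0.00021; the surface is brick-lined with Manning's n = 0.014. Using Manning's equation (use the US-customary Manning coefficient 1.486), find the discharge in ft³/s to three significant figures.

314 ft³/s

A = z·y² = 2.1×6.79² = 96.82 ft²
P = 2y√(1+z²) = 2×6.79×√(1+2.1²) = 31.59 ft
R = A/P = 96.82/31.59 = 3.065 ft
Q = (1.486/n)·A·R^(2/3)·S^(1/2) = (1.486/0.014) × 96.82 × 3.065^(2/3) × 0.00021^(1/2) = 314.2 ft³/s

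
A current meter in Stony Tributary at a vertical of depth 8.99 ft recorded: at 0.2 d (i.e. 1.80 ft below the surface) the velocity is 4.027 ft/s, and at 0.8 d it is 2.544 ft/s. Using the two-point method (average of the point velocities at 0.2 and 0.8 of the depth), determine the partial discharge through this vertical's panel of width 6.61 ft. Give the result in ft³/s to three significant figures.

v̄ = (4.027 + 2.544) / 2 = 3.286 ft/s
q = v̄ × d × w = 3.286 × 8.99 × 6.61 = 195.2 ft³/s

195 ft³/s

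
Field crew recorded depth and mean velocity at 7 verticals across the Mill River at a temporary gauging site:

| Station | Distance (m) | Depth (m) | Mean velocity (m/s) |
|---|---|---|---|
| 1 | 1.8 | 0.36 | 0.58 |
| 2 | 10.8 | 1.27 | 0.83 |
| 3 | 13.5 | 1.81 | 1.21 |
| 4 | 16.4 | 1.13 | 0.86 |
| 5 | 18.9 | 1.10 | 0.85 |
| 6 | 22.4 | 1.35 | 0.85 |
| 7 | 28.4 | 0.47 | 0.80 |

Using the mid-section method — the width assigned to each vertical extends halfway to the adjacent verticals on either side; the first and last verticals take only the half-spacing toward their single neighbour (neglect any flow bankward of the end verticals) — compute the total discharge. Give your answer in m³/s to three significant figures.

25.2 m³/s

w_1 = (10.8 − 1.8)/2 = 4.5 m; q_1 = 0.58 × 0.36 × 4.5 = 0.9396 m³/s
w_2 = (13.5 − 1.8)/2 = 5.85 m; q_2 = 0.83 × 1.27 × 5.85 = 6.166 m³/s
w_3 = (16.4 − 10.8)/2 = 2.8 m; q_3 = 1.21 × 1.81 × 2.8 = 6.132 m³/s
w_4 = (18.9 − 13.5)/2 = 2.7 m; q_4 = 0.86 × 1.13 × 2.7 = 2.624 m³/s
w_5 = (22.4 − 16.4)/2 = 3 m; q_5 = 0.85 × 1.10 × 3 = 2.805 m³/s
w_6 = (28.4 − 18.9)/2 = 4.75 m; q_6 = 0.85 × 1.35 × 4.75 = 5.451 m³/s
w_7 = (28.4 − 22.4)/2 = 3 m; q_7 = 0.80 × 0.47 × 3 = 1.128 m³/s
Q = Σ qᵢ = 25.25 m³/s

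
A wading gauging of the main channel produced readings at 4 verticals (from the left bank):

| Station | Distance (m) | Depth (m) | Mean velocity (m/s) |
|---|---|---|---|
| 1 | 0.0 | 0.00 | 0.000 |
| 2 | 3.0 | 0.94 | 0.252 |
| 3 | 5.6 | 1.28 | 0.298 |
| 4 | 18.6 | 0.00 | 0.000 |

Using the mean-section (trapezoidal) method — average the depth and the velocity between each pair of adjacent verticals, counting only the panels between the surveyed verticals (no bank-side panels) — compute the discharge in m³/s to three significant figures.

2.21 m³/s

Panel 1-2: Δb = 3 m, d̄ = (0.00+0.94)/2 = 0.47, v̄ = (0.000+0.252)/2 = 0.126 → q = 3×0.47×0.126 = 0.1777 m³/s
Panel 2-3: Δb = 2.6 m, d̄ = (0.94+1.28)/2 = 1.11, v̄ = (0.252+0.298)/2 = 0.275 → q = 2.6×1.11×0.275 = 0.7937 m³/s
Panel 3-4: Δb = 13 m, d̄ = (1.28+0.00)/2 = 0.64, v̄ = (0.298+0.000)/2 = 0.149 → q = 13×0.64×0.149 = 1.240 m³/s
Q = Σ q = 2.211 m³/s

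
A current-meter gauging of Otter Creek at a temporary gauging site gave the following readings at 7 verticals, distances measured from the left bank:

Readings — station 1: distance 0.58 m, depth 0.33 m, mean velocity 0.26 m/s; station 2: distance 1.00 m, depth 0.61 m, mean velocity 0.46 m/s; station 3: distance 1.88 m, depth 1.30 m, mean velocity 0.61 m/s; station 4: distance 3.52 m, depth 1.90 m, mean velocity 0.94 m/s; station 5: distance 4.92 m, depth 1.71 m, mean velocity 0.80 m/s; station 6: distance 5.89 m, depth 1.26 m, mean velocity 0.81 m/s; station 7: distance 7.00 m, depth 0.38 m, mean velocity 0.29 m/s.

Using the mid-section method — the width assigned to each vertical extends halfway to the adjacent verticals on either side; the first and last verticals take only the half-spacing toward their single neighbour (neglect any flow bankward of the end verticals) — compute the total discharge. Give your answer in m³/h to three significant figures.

24000 m³/h

w_1 = (1.00 − 0.58)/2 = 0.21 m; q_1 = 0.26 × 0.33 × 0.21 = 0.01802 m³/s
w_2 = (1.88 − 0.58)/2 = 0.65 m; q_2 = 0.46 × 0.61 × 0.65 = 0.1824 m³/s
w_3 = (3.52 − 1.00)/2 = 1.26 m; q_3 = 0.61 × 1.30 × 1.26 = 0.9992 m³/s
w_4 = (4.92 − 1.88)/2 = 1.52 m; q_4 = 0.94 × 1.90 × 1.52 = 2.715 m³/s
w_5 = (5.89 − 3.52)/2 = 1.185 m; q_5 = 0.80 × 1.71 × 1.185 = 1.621 m³/s
w_6 = (7.00 − 4.92)/2 = 1.04 m; q_6 = 0.81 × 1.26 × 1.04 = 1.061 m³/s
w_7 = (7.00 − 5.89)/2 = 0.555 m; q_7 = 0.29 × 0.38 × 0.555 = 0.06116 m³/s
Q = Σ qᵢ = 6.658 m³/s
= 6.658 × 3600 = 23970 m³/h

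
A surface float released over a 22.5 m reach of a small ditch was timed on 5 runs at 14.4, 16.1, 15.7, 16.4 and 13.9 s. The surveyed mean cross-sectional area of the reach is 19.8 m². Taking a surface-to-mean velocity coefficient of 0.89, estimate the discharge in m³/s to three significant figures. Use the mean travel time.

25.9 m³/s

t̄ = (14.4 + 16.1 + 15.7 + 16.4 + 13.9) / 5 = 15.3 s
v_surface = L / t̄ = 22.5 / 15.3 = 1.471 m/s
v_mean = 0.89 × 1.471 = 1.309 m/s
Q = A × v_mean = 19.8 × 1.309 = 25.91 m³/s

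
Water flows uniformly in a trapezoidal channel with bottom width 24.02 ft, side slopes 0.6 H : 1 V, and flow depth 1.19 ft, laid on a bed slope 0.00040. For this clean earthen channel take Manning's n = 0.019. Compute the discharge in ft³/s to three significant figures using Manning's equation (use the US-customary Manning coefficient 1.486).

49.0 ft³/s

A = (b + z·y)·y = (24.02 + 0.6×1.19)×1.19 = 29.43 ft²
P = b + 2y√(1+z²) = 24.02 + 2×1.19×√(1+0.6²) = 26.80 ft
R = A/P = 29.43/26.80 = 1.098 ft
Q = (1.486/n)·A·R^(2/3)·S^(1/2) = (1.486/0.019) × 29.43 × 1.098^(2/3) × 0.00040^(1/2) = 49.01 ft³/s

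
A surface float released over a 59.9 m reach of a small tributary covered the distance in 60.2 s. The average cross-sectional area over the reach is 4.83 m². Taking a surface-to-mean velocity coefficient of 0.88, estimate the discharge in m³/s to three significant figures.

v_surface = L / t̄ = 59.9 / 60.2 = 0.9950 m/s
v_mean = 0.88 × 0.9950 = 0.8756 m/s
Q = A × v_mean = 4.83 × 0.8756 = 4.229 m³/s

4.23 m³/s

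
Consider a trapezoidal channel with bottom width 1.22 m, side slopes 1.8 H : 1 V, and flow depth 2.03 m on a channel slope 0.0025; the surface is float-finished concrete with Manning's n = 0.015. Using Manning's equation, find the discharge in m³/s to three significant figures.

A = (b + z·y)·y = (1.22 + 1.8×2.03)×2.03 = 9.894 m²
P = b + 2y√(1+z²) = 1.22 + 2×2.03×√(1+1.8²) = 9.580 m
R = A/P = 9.894/9.580 = 1.033 m
Q = (1/n)·A·R^(2/3)·S^(1/2) = (1/0.015) × 9.894 × 1.033^(2/3) × 0.0025^(1/2) = 33.70 m³/s

33.7 m³/s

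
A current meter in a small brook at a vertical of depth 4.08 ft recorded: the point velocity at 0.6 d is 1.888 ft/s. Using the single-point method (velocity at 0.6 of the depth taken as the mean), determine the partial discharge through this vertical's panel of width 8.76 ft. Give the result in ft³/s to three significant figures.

v̄ = v₀.₆ = 1.888 ft/s
q = v̄ × d × w = 1.888 × 4.08 × 8.76 = 67.48 ft³/s

67.5 ft³/s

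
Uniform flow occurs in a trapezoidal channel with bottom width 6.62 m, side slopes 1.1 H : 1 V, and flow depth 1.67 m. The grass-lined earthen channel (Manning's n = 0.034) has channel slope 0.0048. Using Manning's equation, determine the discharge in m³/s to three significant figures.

32.8 m³/s

A = (b + z·y)·y = (6.62 + 1.1×1.67)×1.67 = 14.12 m²
P = b + 2y√(1+z²) = 6.62 + 2×1.67×√(1+1.1²) = 11.59 m
R = A/P = 14.12/11.59 = 1.219 m
Q = (1/n)·A·R^(2/3)·S^(1/2) = (1/0.034) × 14.12 × 1.219^(2/3) × 0.0048^(1/2) = 32.84 m³/s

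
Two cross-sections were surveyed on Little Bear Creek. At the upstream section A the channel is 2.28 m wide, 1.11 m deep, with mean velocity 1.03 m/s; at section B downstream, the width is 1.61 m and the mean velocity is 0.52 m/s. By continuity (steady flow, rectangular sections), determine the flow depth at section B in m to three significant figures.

3.11 m

Q = A₁V₁ = (2.28×1.11) × 1.03 = 2.607 m³/s
d₂ = Q/(b₂ V₂) = 2.607/(1.61×0.52) = 3.114 m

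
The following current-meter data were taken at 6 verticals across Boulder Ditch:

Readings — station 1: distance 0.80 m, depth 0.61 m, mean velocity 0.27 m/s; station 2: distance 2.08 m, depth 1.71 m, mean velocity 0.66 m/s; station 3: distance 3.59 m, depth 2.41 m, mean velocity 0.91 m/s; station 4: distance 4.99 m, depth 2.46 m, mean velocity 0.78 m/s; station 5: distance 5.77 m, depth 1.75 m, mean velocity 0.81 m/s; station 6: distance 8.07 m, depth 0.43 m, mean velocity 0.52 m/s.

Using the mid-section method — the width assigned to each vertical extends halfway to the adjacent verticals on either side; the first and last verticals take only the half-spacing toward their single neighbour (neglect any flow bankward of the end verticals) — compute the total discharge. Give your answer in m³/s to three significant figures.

9.40 m³/s

w_1 = (2.08 − 0.80)/2 = 0.64 m; q_1 = 0.27 × 0.61 × 0.64 = 0.1054 m³/s
w_2 = (3.59 − 0.80)/2 = 1.395 m; q_2 = 0.66 × 1.71 × 1.395 = 1.574 m³/s
w_3 = (4.99 − 2.08)/2 = 1.455 m; q_3 = 0.91 × 2.41 × 1.455 = 3.191 m³/s
w_4 = (5.77 − 3.59)/2 = 1.09 m; q_4 = 0.78 × 2.46 × 1.09 = 2.091 m³/s
w_5 = (8.07 − 4.99)/2 = 1.54 m; q_5 = 0.81 × 1.75 × 1.54 = 2.183 m³/s
w_6 = (8.07 − 5.77)/2 = 1.15 m; q_6 = 0.52 × 0.43 × 1.15 = 0.2571 m³/s
Q = Σ qᵢ = 9.402 m³/s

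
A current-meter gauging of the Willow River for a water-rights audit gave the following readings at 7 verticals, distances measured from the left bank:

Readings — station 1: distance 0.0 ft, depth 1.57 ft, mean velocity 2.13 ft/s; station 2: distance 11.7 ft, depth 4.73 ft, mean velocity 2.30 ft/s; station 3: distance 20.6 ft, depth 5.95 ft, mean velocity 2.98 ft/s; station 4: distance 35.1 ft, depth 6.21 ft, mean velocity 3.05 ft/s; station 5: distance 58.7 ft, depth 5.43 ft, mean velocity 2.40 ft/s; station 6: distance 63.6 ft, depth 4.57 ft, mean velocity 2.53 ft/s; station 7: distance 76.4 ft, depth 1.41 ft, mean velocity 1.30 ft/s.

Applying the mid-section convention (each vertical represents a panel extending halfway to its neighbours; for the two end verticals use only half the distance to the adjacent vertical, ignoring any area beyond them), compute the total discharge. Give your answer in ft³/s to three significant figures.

w_1 = (11.7 − 0.0)/2 = 5.85 ft; q_1 = 2.13 × 1.57 × 5.85 = 19.56 ft³/s
w_2 = (20.6 − 0.0)/2 = 10.3 ft; q_2 = 2.30 × 4.73 × 10.3 = 112.1 ft³/s
w_3 = (35.1 − 11.7)/2 = 11.7 ft; q_3 = 2.98 × 5.95 × 11.7 = 207.5 ft³/s
w_4 = (58.7 − 20.6)/2 = 19.05 ft; q_4 = 3.05 × 6.21 × 19.05 = 360.8 ft³/s
w_5 = (63.6 − 35.1)/2 = 14.25 ft; q_5 = 2.40 × 5.43 × 14.25 = 185.7 ft³/s
w_6 = (76.4 − 58.7)/2 = 8.85 ft; q_6 = 2.53 × 4.57 × 8.85 = 102.3 ft³/s
w_7 = (76.4 − 63.6)/2 = 6.4 ft; q_7 = 1.30 × 1.41 × 6.4 = 11.73 ft³/s
Q = Σ qᵢ = 999.6 ft³/s

1000 ft³/s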